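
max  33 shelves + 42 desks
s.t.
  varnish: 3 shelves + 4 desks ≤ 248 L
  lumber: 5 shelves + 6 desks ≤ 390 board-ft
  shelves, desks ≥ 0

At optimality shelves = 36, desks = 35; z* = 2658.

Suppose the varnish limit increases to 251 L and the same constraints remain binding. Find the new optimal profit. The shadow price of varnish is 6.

Δb = 3, so new z* = 2658 + (6)·(3) = 2658 + 18 = 2676.

2676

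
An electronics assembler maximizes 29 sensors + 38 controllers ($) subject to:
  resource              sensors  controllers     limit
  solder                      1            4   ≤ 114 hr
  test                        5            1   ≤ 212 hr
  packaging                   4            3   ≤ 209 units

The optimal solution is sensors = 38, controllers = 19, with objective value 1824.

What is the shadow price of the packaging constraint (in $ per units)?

Binding: solder and packaging. Non-binding: test (3 unused).
By complementary slackness, y = 0 for the non-binding constraint.
Dual feasibility on the basic columns requires 1·y_solder + 4·y_packaging = 29, 4·y_solder + 3·y_packaging = 38.
→ y_solder = 5 and y_packaging = 6.
Shadow price of packaging = 6.

6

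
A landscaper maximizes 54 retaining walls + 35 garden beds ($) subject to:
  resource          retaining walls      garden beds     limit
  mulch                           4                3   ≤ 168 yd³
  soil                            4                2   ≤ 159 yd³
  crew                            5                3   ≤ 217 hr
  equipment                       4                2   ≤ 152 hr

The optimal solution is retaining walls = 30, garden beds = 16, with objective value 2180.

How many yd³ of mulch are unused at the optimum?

0

mulch used = 4·30 + 3·16 = 168; slack = 168 − 168 = 0.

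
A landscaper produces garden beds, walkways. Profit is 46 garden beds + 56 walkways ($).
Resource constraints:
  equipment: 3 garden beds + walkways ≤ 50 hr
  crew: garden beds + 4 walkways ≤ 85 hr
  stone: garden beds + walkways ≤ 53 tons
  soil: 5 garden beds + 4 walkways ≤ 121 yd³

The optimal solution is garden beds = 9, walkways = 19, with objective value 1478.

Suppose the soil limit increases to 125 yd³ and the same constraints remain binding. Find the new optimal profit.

1510

Check each constraint at x*: equipment 46/50 (slack 4); crew 85/85 (tight); stone 28/53 (slack 25); soil 121/121 (tight).
By complementary slackness, y = 0 for the non-binding constraints.
The binding rows give the dual system: 1·y_crew + 5·y_soil = 46 and 4·y_crew + 4·y_soil = 56.
Solving: y_crew = 6, y_soil = 8.
Δz = y_soil·Δb = 8 × (4) = 32, so new z* = 1478 + 32 = 1510.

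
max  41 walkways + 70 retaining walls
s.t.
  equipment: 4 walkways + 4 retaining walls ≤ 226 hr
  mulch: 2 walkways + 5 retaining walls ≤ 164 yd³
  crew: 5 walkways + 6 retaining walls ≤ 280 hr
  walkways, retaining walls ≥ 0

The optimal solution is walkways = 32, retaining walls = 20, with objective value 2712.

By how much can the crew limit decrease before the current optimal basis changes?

83.2

Binding constraints: mulch, crew. The basis is B = [[2,5],[5,6]] with det -13.
Per unit decrease in crew, x* moves by d = (-0.3846, 0.1538).
The basis stays optimal until walkways reaches 0; allowable decrease = 83.2 hr.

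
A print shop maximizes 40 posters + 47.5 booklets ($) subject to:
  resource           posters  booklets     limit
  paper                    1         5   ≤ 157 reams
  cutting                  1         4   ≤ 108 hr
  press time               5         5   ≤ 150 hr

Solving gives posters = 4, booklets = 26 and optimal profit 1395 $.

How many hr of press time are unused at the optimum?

0

press time used = 5·4 + 5·26 = 150; slack = 150 − 150 = 0.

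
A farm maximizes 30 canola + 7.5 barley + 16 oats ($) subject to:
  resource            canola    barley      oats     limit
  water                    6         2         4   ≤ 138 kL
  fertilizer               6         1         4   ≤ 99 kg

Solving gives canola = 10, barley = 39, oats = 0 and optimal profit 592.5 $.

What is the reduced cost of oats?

At the optimum: water uses 138 of 138 (binding); fertilizer uses 99 of 99 (binding).
The binding rows give the dual system: 6·y_water + 6·y_fertilizer = 30 and 2·y_water + 1·y_fertilizer = 7.5.
Solving: y_water = 2.5, y_fertilizer = 2.5.
Reduced cost of oats: c₃ − yᵀa₃ = 16 − (2.5·4 + 2.5·4) = 16 − 20 = -4.

-4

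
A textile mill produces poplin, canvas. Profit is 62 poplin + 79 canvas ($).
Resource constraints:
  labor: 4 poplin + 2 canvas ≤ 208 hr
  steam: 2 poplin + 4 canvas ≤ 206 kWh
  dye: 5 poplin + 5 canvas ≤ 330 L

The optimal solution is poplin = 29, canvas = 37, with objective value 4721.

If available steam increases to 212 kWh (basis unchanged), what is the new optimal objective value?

4772

At the optimum: labor uses 190 of 208 (slack = 18); steam uses 206 of 206 (binding); dye uses 330 of 330 (binding).
By complementary slackness, y = 0 for the non-binding constraint.
The binding rows give the dual system: 2·y_steam + 5·y_dye = 62 and 4·y_steam + 5·y_dye = 79.
Solving: y_steam = 8.5, y_dye = 9.
Δz = y_steam·Δb = 8.5 × (6) = 51, so new z* = 4721 + 51 = 4772.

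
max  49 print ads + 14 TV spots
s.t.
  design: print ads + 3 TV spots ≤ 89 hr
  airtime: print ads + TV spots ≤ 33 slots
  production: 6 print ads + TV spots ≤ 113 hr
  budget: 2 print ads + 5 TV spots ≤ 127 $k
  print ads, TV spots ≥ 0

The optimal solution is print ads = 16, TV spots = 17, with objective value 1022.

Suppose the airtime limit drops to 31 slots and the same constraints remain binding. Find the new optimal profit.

At the optimum: design uses 67 of 89 (slack = 22); airtime uses 33 of 33 (binding); production uses 113 of 113 (binding); budget uses 117 of 127 (slack = 10).
By complementary slackness, y = 0 for the non-binding constraints.
The binding rows give the dual system: 1·y_airtime + 6·y_production = 49 and 1·y_airtime + 1·y_production = 14.
→ y_airtime = 7 and y_production = 7.
Δz = y_airtime·Δb = 7 × (-2) = -14, so new z* = 1022 − 14 = 1008.

1008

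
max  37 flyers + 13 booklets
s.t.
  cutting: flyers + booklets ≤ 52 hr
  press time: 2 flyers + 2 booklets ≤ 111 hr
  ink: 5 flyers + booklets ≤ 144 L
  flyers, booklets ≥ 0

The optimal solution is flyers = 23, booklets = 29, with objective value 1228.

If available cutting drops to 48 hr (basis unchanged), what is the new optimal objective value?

Check each constraint at x*: cutting 52/52 (tight); press time 104/111 (slack 7); ink 144/144 (tight).
By complementary slackness, y = 0 for the non-binding constraint.
The binding rows give the dual system: 1·y_cutting + 5·y_ink = 37 and 1·y_cutting + 1·y_ink = 13.
→ y_cutting = 7 and y_ink = 6.
Δz = y_cutting·Δb = 7 × (-4) = -28, so new z* = 1228 − 28 = 1200.

1200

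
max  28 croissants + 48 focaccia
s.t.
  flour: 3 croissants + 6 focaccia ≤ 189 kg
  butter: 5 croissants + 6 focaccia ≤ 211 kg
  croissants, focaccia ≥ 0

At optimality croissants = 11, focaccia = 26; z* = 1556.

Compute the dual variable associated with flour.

6

Both flour and butter are binding at x*.
From A_Bᵀ y = c: 3·y_flour + 5·y_butter = 28; 6·y_flour + 6·y_butter = 48.
This yields shadow prices y_flour = 6, y_butter = 2.
Shadow price of flour = 6.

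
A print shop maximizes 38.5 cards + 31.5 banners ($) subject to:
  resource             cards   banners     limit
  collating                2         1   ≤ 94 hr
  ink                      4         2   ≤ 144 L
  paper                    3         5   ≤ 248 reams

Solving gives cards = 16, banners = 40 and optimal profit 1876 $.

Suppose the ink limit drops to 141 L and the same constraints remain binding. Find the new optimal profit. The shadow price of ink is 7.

1855

Δb = -3, so new z* = 1876 + (7)·(-3) = 1876 − 21 = 1855.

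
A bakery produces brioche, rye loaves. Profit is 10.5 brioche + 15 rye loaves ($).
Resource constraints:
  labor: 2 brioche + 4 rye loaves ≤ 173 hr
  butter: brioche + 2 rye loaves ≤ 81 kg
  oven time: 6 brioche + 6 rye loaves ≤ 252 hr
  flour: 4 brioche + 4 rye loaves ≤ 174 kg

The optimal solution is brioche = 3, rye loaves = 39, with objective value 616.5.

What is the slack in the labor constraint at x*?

labor used = 2·3 + 4·39 = 162; slack = 173 − 162 = 11.

11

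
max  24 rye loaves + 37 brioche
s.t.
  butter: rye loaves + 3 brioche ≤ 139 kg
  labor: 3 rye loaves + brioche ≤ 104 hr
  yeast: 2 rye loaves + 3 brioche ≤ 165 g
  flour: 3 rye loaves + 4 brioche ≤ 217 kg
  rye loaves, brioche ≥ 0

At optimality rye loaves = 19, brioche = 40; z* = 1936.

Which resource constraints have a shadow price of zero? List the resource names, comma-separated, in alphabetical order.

labor, yeast

butter: 139/139 (binding)
labor: 97/104 (slack 7)
yeast: 158/165 (slack 7)
flour: 217/217 (binding)
By complementary slackness, a constraint with positive slack has shadow price 0 → labor, yeast.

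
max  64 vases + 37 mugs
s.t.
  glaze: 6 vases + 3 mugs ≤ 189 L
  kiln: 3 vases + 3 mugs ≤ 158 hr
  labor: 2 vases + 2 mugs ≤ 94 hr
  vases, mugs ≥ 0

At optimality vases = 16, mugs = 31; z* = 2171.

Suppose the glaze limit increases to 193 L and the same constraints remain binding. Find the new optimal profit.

2207

At the optimum: glaze uses 189 of 189 (binding); kiln uses 141 of 158 (slack = 17); labor uses 94 of 94 (binding).
Since kiln is not tight, its dual is 0.
From A_Bᵀ y = c: 6·y_glaze + 2·y_labor = 64; 3·y_glaze + 2·y_labor = 37.
This yields shadow prices y_glaze = 9, y_labor = 5.
Δz = y_glaze·Δb = 9 × (4) = 36, so new z* = 2171 + 36 = 2207.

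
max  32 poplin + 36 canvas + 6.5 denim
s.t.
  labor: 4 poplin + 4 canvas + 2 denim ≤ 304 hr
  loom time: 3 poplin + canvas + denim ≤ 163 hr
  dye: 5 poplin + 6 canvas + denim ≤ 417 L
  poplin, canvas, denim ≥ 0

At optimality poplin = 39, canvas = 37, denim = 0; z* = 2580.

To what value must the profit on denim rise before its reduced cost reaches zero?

Binding: labor and dye. Non-binding: loom time (9 unused).
Since loom time is not tight, its dual is 0.
From A_Bᵀ y = c: 4·y_labor + 5·y_dye = 32; 4·y_labor + 6·y_dye = 36.
Solving: y_labor = 3, y_dye = 4.
denim enters the basis when its profit ≥ yᵀa₃ = 3·2 + 4·1 = 10.

10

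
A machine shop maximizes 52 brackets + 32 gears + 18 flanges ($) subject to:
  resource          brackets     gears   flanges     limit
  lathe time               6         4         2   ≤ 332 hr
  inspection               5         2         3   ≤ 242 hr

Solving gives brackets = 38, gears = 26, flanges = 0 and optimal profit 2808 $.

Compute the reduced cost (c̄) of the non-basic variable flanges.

At the optimum: lathe time uses 332 of 332 (binding); inspection uses 242 of 242 (binding).
The binding rows give the dual system: 6·y_lathe time + 5·y_inspection = 52 and 4·y_lathe time + 2·y_inspection = 32.
This yields shadow prices y_lathe time = 7, y_inspection = 2.
Reduced cost of flanges: c₃ − yᵀa₃ = 18 − (7·2 + 2·3) = 18 − 20 = -2.

-2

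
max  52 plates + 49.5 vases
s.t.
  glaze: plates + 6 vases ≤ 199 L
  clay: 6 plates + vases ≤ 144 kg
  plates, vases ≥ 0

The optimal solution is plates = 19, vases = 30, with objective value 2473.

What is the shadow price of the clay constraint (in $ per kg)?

Check each constraint at x*: glaze 199/199 (tight); clay 144/144 (tight).
Dual feasibility on the basic columns requires 1·y_glaze + 6·y_clay = 52, 6·y_glaze + 1·y_clay = 49.5.
→ y_glaze = 7 and y_clay = 7.5.
Shadow price of clay = 7.5.

7.5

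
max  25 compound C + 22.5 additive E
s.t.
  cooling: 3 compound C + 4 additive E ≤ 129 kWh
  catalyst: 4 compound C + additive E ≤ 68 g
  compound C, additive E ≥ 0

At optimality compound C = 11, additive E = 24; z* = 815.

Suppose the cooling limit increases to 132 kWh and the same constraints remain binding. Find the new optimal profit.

At the optimum: cooling uses 129 of 129 (binding); catalyst uses 68 of 68 (binding).
Dual feasibility on the basic columns requires 3·y_cooling + 4·y_catalyst = 25, 4·y_cooling + 1·y_catalyst = 22.5.
This yields shadow prices y_cooling = 5, y_catalyst = 2.5.
Δz = y_cooling·Δb = 5 × (3) = 15, so new z* = 815 + 15 = 830.

830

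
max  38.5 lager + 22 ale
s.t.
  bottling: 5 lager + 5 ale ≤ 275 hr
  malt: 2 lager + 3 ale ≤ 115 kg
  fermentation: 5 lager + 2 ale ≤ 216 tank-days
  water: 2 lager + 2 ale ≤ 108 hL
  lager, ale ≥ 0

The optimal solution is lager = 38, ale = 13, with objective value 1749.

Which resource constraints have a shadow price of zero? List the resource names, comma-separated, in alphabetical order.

bottling: 255/275 (slack 20)
malt: 115/115 (binding)
fermentation: 216/216 (binding)
water: 102/108 (slack 6)
By complementary slackness, a constraint with positive slack has shadow price 0 → bottling, water.

bottling, water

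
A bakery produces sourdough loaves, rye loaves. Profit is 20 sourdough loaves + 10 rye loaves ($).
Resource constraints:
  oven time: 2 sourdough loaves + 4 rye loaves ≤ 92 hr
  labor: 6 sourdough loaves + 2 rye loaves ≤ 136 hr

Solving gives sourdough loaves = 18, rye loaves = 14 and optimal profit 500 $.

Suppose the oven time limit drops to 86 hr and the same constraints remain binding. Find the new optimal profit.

494

At the optimum: oven time uses 92 of 92 (binding); labor uses 136 of 136 (binding).
The binding rows give the dual system: 2·y_oven time + 6·y_labor = 20 and 4·y_oven time + 2·y_labor = 10.
Solving: y_oven time = 1, y_labor = 3.
Δz = y_oven time·Δb = 1 × (-6) = -6, so new z* = 500 − 6 = 494.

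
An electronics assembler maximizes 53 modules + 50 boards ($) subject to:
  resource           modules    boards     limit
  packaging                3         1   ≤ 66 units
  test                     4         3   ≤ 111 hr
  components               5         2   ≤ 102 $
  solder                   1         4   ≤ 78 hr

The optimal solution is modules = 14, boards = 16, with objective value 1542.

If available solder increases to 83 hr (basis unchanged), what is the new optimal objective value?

Check each constraint at x*: packaging 58/66 (slack 8); test 104/111 (slack 7); components 102/102 (tight); solder 78/78 (tight).
Slack constraints have shadow price 0 (complementary slackness).
From A_Bᵀ y = c: 5·y_components + 1·y_solder = 53; 2·y_components + 4·y_solder = 50.
This yields shadow prices y_components = 9, y_solder = 8.
Δz = y_solder·Δb = 8 × (5) = 40, so new z* = 1542 + 40 = 1582.

1582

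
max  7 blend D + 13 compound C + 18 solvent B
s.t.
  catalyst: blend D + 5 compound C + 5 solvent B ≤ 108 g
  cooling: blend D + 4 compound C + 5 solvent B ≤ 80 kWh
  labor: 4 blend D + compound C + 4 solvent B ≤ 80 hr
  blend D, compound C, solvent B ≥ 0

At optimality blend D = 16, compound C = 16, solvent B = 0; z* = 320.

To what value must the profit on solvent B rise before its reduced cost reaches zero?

Binding: cooling and labor. Non-binding: catalyst (12 unused).
By complementary slackness, y = 0 for the non-binding constraint.
From A_Bᵀ y = c: 1·y_cooling + 4·y_labor = 7; 4·y_cooling + 1·y_labor = 13.
Solving: y_cooling = 3, y_labor = 1.
solvent B enters the basis when its profit ≥ yᵀa₃ = 3·5 + 1·4 = 19.

19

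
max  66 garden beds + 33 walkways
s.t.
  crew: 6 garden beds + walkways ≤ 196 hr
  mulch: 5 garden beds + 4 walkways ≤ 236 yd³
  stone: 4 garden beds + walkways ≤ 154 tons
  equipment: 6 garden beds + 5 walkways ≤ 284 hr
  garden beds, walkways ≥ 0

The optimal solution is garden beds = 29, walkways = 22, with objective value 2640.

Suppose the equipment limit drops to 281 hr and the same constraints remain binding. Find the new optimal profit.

2623.5

At the optimum: crew uses 196 of 196 (binding); mulch uses 233 of 236 (slack = 3); stone uses 138 of 154 (slack = 16); equipment uses 284 of 284 (binding).
Slack constraints have shadow price 0 (complementary slackness).
The binding rows give the dual system: 6·y_crew + 6·y_equipment = 66 and 1·y_crew + 5·y_equipment = 33.
Solving: y_crew = 5.5, y_equipment = 5.5.
Δz = y_equipment·Δb = 5.5 × (-3) = -16.5, so new z* = 2640 − 16.5 = 2623.5.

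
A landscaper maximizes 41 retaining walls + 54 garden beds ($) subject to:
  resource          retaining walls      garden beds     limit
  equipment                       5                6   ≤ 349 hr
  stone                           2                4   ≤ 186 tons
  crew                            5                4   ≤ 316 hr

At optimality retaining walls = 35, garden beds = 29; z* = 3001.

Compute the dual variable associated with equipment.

At the optimum: equipment uses 349 of 349 (binding); stone uses 186 of 186 (binding); crew uses 291 of 316 (slack = 25).
Slack constraints have shadow price 0 (complementary slackness).
From A_Bᵀ y = c: 5·y_equipment + 2·y_stone = 41; 6·y_equipment + 4·y_stone = 54.
Solving: y_equipment = 7, y_stone = 3.
Shadow price of equipment = 7.

7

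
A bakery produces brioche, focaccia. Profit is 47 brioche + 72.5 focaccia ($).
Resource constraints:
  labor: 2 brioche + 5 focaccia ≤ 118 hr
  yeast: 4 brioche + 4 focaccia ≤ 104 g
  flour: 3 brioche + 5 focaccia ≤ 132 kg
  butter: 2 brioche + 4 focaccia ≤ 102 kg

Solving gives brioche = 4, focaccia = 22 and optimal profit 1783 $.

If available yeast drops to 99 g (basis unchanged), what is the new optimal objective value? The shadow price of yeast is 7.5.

1745.5

Δb = -5, so new z* = 1783 + (7.5)·(-5) = 1783 − 37.5 = 1745.5.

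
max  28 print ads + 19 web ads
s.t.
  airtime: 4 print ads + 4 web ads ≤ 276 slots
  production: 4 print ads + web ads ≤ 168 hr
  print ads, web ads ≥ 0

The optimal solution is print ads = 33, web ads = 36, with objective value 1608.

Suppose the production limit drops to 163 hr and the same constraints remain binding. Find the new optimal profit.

1593

Check each constraint at x*: airtime 276/276 (tight); production 168/168 (tight).
The binding rows give the dual system: 4·y_airtime + 4·y_production = 28 and 4·y_airtime + 1·y_production = 19.
This yields shadow prices y_airtime = 4, y_production = 3.
Δz = y_production·Δb = 3 × (-5) = -15, so new z* = 1608 − 15 = 1593.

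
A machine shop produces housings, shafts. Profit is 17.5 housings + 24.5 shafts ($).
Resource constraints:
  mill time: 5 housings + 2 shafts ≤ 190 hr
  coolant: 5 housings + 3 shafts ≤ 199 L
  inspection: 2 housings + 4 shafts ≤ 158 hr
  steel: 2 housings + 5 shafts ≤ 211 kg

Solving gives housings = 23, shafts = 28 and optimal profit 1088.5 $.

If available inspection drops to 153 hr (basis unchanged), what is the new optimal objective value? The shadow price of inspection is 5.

Δb = -5, so new z* = 1088.5 + (5)·(-5) = 1088.5 − 25 = 1063.5.

1063.5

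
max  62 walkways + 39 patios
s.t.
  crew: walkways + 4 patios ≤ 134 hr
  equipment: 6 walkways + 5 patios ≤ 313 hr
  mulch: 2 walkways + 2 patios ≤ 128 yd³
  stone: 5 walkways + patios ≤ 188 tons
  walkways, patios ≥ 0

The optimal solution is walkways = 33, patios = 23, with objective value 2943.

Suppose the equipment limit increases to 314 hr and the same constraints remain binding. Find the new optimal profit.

2950

At the optimum: crew uses 125 of 134 (slack = 9); equipment uses 313 of 313 (binding); mulch uses 112 of 128 (slack = 16); stone uses 188 of 188 (binding).
Since crew, mulch are not tight, their duals are 0.
The binding rows give the dual system: 6·y_equipment + 5·y_stone = 62 and 5·y_equipment + 1·y_stone = 39.
This yields shadow prices y_equipment = 7, y_stone = 4.
Δz = y_equipment·Δb = 7 × (1) = 7, so new z* = 2943 + 7 = 2950.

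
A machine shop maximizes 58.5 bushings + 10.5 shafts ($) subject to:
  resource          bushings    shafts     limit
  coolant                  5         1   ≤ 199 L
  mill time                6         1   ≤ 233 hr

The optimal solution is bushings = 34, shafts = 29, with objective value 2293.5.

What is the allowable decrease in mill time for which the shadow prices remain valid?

34

Binding constraints: coolant, mill time. The basis is B = [[5,1],[6,1]] with det -1.
Per unit decrease in mill time, x* moves by d = (-1, 5).
The basis stays optimal until bushings reaches 0; allowable decrease = 34 hr.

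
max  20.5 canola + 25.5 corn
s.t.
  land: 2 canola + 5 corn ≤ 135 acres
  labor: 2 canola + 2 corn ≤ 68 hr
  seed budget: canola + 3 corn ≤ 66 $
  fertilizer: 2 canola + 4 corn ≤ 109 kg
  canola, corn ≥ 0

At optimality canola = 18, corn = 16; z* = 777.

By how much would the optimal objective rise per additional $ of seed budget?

At the optimum: land uses 116 of 135 (slack = 19); labor uses 68 of 68 (binding); seed budget uses 66 of 66 (binding); fertilizer uses 100 of 109 (slack = 9).
Since land, fertilizer are not tight, their duals are 0.
From A_Bᵀ y = c: 2·y_labor + 1·y_seed budget = 20.5; 2·y_labor + 3·y_seed budget = 25.5.
This yields shadow prices y_labor = 9, y_seed budget = 2.5.
Shadow price of seed budget = 2.5.

2.5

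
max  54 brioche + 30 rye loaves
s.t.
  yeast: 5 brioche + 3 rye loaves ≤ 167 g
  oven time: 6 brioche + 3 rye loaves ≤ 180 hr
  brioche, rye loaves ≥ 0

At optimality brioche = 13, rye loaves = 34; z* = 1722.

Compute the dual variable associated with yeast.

Both yeast and oven time are binding at x*.
The binding rows give the dual system: 5·y_yeast + 6·y_oven time = 54 and 3·y_yeast + 3·y_oven time = 30.
This yields shadow prices y_yeast = 6, y_oven time = 4.
Shadow price of yeast = 6.

6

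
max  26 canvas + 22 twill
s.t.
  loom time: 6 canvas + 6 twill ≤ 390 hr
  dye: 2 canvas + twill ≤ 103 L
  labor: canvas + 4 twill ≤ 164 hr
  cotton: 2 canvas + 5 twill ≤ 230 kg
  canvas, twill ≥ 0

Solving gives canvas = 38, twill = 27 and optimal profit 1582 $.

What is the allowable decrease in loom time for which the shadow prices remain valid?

Binding constraints: loom time, dye. The basis is B = [[6,6],[2,1]] with det -6.
Per unit decrease in loom time, x* moves by d = (0.1667, -0.3333).
The basis stays optimal until twill reaches 0; allowable decrease = 81 hr.

81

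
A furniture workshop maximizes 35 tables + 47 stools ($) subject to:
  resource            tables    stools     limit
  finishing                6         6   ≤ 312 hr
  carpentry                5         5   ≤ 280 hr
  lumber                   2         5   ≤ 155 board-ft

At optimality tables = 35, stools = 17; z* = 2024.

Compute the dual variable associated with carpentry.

0

Binding: finishing and lumber. Non-binding: carpentry (20 unused).
By complementary slackness, y = 0 for the non-binding constraint.
Dual feasibility on the basic columns requires 6·y_finishing + 2·y_lumber = 35, 6·y_finishing + 5·y_lumber = 47.
This yields shadow prices y_finishing = 4.5, y_lumber = 4.
Shadow price of carpentry = 0.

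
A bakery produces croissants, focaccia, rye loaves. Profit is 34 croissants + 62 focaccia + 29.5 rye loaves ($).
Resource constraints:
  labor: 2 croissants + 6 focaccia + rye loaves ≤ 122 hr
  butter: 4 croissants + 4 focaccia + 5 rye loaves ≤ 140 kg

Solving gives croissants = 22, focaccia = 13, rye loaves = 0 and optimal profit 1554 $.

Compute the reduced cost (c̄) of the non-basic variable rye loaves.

-2.5

At the optimum: labor uses 122 of 122 (binding); butter uses 140 of 140 (binding).
Dual feasibility on the basic columns requires 2·y_labor + 4·y_butter = 34, 6·y_labor + 4·y_butter = 62.
This yields shadow prices y_labor = 7, y_butter = 5.
Reduced cost of rye loaves: c₃ − yᵀa₃ = 29.5 − (7·1 + 5·5) = 29.5 − 32 = -2.5.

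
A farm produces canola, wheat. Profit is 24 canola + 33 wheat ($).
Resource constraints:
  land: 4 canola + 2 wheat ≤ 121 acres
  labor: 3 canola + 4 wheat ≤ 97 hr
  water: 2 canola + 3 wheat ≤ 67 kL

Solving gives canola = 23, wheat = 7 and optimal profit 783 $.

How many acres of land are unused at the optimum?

15

land used = 4·23 + 2·7 = 106; slack = 121 − 106 = 15.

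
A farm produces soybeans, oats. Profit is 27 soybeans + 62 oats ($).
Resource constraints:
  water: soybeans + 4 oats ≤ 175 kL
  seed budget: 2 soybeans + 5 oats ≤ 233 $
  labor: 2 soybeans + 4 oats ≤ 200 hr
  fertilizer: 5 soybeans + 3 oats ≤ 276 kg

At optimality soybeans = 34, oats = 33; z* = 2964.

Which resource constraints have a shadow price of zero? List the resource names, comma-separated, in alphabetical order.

water: 166/175 (slack 9)
seed budget: 233/233 (binding)
labor: 200/200 (binding)
fertilizer: 269/276 (slack 7)
By complementary slackness, a constraint with positive slack has shadow price 0 → fertilizer, water.

fertilizer, water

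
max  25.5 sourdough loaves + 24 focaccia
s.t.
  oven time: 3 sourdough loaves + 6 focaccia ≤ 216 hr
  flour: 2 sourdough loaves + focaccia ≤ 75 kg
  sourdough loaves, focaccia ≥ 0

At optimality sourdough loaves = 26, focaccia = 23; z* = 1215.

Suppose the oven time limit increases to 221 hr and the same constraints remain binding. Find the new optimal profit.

1227.5

At the optimum: oven time uses 216 of 216 (binding); flour uses 75 of 75 (binding).
Dual feasibility on the basic columns requires 3·y_oven time + 2·y_flour = 25.5, 6·y_oven time + 1·y_flour = 24.
→ y_oven time = 2.5 and y_flour = 9.
Δz = y_oven time·Δb = 2.5 × (5) = 12.5, so new z* = 1215 + 12.5 = 1227.5.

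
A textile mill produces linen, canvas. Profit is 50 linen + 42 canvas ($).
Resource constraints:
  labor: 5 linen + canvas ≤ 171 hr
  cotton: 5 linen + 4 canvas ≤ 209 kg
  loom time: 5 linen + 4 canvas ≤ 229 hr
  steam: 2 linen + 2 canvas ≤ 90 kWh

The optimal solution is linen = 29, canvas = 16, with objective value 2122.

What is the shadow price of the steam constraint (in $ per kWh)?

At the optimum: labor uses 161 of 171 (slack = 10); cotton uses 209 of 209 (binding); loom time uses 209 of 229 (slack = 20); steam uses 90 of 90 (binding).
Slack constraints have shadow price 0 (complementary slackness).
The binding rows give the dual system: 5·y_cotton + 2·y_steam = 50 and 4·y_cotton + 2·y_steam = 42.
This yields shadow prices y_cotton = 8, y_steam = 5.
Shadow price of steam = 5.

5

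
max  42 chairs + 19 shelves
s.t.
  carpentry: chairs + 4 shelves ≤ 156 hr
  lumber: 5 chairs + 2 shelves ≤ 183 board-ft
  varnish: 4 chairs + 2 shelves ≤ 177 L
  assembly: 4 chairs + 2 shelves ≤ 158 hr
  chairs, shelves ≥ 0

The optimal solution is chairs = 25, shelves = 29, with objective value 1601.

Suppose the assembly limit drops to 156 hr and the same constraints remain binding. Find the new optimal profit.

Binding: lumber and assembly. Non-binding: carpentry (15 unused), varnish (19 unused).
By complementary slackness, y = 0 for the non-binding constraints.
From A_Bᵀ y = c: 5·y_lumber + 4·y_assembly = 42; 2·y_lumber + 2·y_assembly = 19.
→ y_lumber = 4 and y_assembly = 5.5.
Δz = y_assembly·Δb = 5.5 × (-2) = -11, so new z* = 1601 − 11 = 1590.

1590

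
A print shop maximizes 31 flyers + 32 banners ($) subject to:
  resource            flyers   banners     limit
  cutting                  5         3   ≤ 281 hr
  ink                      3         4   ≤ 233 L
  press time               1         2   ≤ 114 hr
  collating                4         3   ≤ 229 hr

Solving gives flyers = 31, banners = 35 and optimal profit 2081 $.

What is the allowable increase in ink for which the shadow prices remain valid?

Binding constraints: ink, collating. The basis is B = [[3,4],[4,3]] with det -7.
Per unit increase in ink, x* moves by d = (-0.4286, 0.5714).
The basis stays optimal until press time becomes binding; allowable increase = 18.2 L.

18.2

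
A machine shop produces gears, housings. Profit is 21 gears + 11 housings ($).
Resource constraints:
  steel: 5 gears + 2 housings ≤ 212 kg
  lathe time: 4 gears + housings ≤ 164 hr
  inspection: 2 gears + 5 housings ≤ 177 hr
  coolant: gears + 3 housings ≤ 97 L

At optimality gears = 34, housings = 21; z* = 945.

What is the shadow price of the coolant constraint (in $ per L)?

Binding: steel and coolant. Non-binding: lathe time (7 unused), inspection (4 unused).
Slack constraints have shadow price 0 (complementary slackness).
The binding rows give the dual system: 5·y_steel + 1·y_coolant = 21 and 2·y_steel + 3·y_coolant = 11.
Solving: y_steel = 4, y_coolant = 1.
Shadow price of coolant = 1.

1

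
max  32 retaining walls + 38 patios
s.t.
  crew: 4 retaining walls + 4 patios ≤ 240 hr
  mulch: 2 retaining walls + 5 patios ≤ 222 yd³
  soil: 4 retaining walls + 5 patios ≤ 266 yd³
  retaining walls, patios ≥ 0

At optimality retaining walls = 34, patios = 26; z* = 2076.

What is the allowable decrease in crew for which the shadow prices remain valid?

Binding constraints: crew, soil. The basis is B = [[4,4],[4,5]] with det 4.
Per unit decrease in crew, x* moves by d = (-1.25, 1).
The basis stays optimal until mulch becomes binding; allowable decrease = 9.6 hr.

9.6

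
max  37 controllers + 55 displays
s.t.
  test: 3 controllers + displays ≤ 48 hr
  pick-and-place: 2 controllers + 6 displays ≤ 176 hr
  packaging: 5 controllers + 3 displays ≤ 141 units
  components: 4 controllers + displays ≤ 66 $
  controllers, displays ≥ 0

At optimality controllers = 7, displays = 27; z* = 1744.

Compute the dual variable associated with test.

7

Check each constraint at x*: test 48/48 (tight); pick-and-place 176/176 (tight); packaging 116/141 (slack 25); components 55/66 (slack 11).
By complementary slackness, y = 0 for the non-binding constraints.
The binding rows give the dual system: 3·y_test + 2·y_pick-and-place = 37 and 1·y_test + 6·y_pick-and-place = 55.
Solving: y_test = 7, y_pick-and-place = 8.
Shadow price of test = 7.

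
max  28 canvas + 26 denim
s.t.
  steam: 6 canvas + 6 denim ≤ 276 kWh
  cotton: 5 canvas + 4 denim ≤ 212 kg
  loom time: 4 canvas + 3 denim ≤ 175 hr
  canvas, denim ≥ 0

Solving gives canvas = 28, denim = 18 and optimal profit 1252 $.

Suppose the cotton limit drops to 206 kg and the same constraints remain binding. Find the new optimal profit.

Binding: steam and cotton. Non-binding: loom time (9 unused).
Since loom time is not tight, its dual is 0.
From A_Bᵀ y = c: 6·y_steam + 5·y_cotton = 28; 6·y_steam + 4·y_cotton = 26.
Solving: y_steam = 3, y_cotton = 2.
Δz = y_cotton·Δb = 2 × (-6) = -12, so new z* = 1252 − 12 = 1240.

1240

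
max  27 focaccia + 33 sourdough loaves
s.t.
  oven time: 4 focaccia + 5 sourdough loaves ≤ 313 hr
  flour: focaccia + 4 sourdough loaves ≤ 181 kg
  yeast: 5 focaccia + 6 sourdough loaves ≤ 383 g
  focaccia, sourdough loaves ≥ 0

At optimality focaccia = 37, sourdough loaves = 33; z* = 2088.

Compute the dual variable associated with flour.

Binding: oven time and yeast. Non-binding: flour (12 unused).
Slack constraints have shadow price 0 (complementary slackness).
From A_Bᵀ y = c: 4·y_oven time + 5·y_yeast = 27; 5·y_oven time + 6·y_yeast = 33.
Solving: y_oven time = 3, y_yeast = 3.
Shadow price of flour = 0.

0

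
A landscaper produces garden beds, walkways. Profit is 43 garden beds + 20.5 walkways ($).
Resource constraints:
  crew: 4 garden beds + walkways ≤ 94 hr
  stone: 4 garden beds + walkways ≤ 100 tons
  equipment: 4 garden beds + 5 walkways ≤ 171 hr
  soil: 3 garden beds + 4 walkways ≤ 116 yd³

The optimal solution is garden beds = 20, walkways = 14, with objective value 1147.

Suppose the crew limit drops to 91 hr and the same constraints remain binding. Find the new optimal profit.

Binding: crew and soil. Non-binding: stone (6 unused), equipment (21 unused).
By complementary slackness, y = 0 for the non-binding constraints.
The binding rows give the dual system: 4·y_crew + 3·y_soil = 43 and 1·y_crew + 4·y_soil = 20.5.
Solving: y_crew = 8.5, y_soil = 3.
Δz = y_crew·Δb = 8.5 × (-3) = -25.5, so new z* = 1147 − 25.5 = 1121.5.

1121.5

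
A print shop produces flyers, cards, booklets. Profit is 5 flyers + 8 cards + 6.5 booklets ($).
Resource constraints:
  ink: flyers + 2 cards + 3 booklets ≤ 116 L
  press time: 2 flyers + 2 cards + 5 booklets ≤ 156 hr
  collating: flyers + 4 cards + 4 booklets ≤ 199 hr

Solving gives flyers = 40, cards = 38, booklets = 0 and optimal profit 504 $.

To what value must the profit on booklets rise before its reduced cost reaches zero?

14

Check each constraint at x*: ink 116/116 (tight); press time 156/156 (tight); collating 192/199 (slack 7).
Since collating is not tight, its dual is 0.
Dual feasibility on the basic columns requires 1·y_ink + 2·y_press time = 5, 2·y_ink + 2·y_press time = 8.
Solving: y_ink = 3, y_press time = 1.
booklets enters the basis when its profit ≥ yᵀa₃ = 3·3 + 1·5 = 14.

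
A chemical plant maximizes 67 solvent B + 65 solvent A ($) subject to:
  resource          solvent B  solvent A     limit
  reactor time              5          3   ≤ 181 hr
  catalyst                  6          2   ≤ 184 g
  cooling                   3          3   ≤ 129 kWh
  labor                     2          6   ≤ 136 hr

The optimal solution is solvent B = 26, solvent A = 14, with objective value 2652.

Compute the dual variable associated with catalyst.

Check each constraint at x*: reactor time 172/181 (slack 9); catalyst 184/184 (tight); cooling 120/129 (slack 9); labor 136/136 (tight).
Since reactor time, cooling are not tight, their duals are 0.
Dual feasibility on the basic columns requires 6·y_catalyst + 2·y_labor = 67, 2·y_catalyst + 6·y_labor = 65.
→ y_catalyst = 8.5 and y_labor = 8.
Shadow price of catalyst = 8.5.

8.5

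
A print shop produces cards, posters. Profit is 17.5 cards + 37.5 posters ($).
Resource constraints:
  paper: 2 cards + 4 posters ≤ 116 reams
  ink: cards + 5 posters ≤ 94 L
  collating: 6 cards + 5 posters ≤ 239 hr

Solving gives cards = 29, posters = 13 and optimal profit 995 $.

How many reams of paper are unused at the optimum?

paper used = 2·29 + 4·13 = 110; slack = 116 − 110 = 6.

6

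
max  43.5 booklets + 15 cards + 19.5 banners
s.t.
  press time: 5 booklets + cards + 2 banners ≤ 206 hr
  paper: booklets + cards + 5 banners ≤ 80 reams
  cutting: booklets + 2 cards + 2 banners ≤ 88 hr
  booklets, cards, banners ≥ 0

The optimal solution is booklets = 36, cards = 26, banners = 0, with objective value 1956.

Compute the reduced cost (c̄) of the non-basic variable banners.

Binding: press time and cutting. Non-binding: paper (18 unused).
By complementary slackness, y = 0 for the non-binding constraint.
From A_Bᵀ y = c: 5·y_press time + 1·y_cutting = 43.5; 1·y_press time + 2·y_cutting = 15.
→ y_press time = 8 and y_cutting = 3.5.
Reduced cost of banners: c₃ − yᵀa₃ = 19.5 − (8·2 + 3.5·2) = 19.5 − 23 = -3.5.

-3.5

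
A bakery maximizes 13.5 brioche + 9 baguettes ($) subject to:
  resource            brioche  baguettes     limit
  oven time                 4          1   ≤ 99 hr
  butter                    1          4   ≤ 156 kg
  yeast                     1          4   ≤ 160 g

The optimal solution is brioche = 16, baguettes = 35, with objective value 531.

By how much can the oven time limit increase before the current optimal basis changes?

Binding constraints: oven time, butter. The basis is B = [[4,1],[1,4]] with det 15.
Per unit increase in oven time, x* moves by d = (0.2667, -0.0667).
The basis stays optimal until baguettes reaches 0; allowable increase = 525 hr.

525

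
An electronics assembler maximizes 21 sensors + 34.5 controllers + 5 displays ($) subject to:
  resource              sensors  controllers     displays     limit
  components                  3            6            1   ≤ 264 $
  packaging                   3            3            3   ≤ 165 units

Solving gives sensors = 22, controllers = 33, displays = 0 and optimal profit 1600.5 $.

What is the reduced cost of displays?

Check each constraint at x*: components 264/264 (tight); packaging 165/165 (tight).
From A_Bᵀ y = c: 3·y_components + 3·y_packaging = 21; 6·y_components + 3·y_packaging = 34.5.
Solving: y_components = 4.5, y_packaging = 2.5.
Reduced cost of displays: c₃ − yᵀa₃ = 5 − (4.5·1 + 2.5·3) = 5 − 12 = -7.

-7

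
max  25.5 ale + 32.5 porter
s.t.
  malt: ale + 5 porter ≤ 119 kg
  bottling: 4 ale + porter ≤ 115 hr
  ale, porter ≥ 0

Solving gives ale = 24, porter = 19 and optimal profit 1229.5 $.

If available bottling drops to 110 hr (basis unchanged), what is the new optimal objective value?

At the optimum: malt uses 119 of 119 (binding); bottling uses 115 of 115 (binding).
Dual feasibility on the basic columns requires 1·y_malt + 4·y_bottling = 25.5, 5·y_malt + 1·y_bottling = 32.5.
This yields shadow prices y_malt = 5.5, y_bottling = 5.
Δz = y_bottling·Δb = 5 × (-5) = -25, so new z* = 1229.5 − 25 = 1204.5.

1204.5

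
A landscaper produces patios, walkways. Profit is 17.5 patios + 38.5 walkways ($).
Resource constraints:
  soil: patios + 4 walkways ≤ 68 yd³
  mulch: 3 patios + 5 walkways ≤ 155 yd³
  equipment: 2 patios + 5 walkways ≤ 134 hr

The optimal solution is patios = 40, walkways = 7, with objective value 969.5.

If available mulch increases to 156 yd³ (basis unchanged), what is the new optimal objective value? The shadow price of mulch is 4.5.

Δb = 1, so new z* = 969.5 + (4.5)·(1) = 969.5 + 4.5 = 974.

974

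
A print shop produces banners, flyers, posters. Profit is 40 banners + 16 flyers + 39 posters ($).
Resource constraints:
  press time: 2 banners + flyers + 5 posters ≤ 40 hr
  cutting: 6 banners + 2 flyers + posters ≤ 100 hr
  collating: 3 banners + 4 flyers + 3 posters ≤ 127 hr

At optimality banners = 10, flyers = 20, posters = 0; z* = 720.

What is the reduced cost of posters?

-5

Check each constraint at x*: press time 40/40 (tight); cutting 100/100 (tight); collating 110/127 (slack 17).
Slack constraints have shadow price 0 (complementary slackness).
From A_Bᵀ y = c: 2·y_press time + 6·y_cutting = 40; 1·y_press time + 2·y_cutting = 16.
This yields shadow prices y_press time = 8, y_cutting = 4.
Reduced cost of posters: c₃ − yᵀa₃ = 39 − (8·5 + 4·1) = 39 − 44 = -5.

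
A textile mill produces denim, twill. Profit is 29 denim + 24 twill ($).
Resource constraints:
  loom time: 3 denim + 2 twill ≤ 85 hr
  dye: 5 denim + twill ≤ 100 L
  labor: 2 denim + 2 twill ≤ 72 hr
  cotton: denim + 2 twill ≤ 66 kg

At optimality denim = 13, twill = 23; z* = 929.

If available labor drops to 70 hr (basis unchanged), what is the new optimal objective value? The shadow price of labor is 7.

Δb = -2, so new z* = 929 + (7)·(-2) = 929 − 14 = 915.

915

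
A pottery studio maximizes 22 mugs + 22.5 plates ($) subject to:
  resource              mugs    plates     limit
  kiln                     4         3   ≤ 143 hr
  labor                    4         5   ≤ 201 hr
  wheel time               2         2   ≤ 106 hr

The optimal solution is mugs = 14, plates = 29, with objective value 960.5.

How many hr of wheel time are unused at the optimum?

20

wheel time used = 2·14 + 2·29 = 86; slack = 106 − 86 = 20.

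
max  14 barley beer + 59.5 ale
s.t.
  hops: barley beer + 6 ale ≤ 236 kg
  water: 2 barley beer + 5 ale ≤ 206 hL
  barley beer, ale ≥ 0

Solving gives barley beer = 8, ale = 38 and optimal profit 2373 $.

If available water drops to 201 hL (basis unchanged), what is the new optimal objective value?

Check each constraint at x*: hops 236/236 (tight); water 206/206 (tight).
Dual feasibility on the basic columns requires 1·y_hops + 2·y_water = 14, 6·y_hops + 5·y_water = 59.5.
→ y_hops = 7 and y_water = 3.5.
Δz = y_water·Δb = 3.5 × (-5) = -17.5, so new z* = 2373 − 17.5 = 2355.5.

2355.5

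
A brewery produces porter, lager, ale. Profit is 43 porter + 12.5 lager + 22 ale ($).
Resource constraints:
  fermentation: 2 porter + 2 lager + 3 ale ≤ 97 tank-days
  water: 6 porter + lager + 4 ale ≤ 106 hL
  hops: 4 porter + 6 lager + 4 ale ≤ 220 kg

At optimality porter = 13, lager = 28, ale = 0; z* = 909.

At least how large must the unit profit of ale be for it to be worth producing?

30

At the optimum: fermentation uses 82 of 97 (slack = 15); water uses 106 of 106 (binding); hops uses 220 of 220 (binding).
Slack constraints have shadow price 0 (complementary slackness).
Dual feasibility on the basic columns requires 6·y_water + 4·y_hops = 43, 1·y_water + 6·y_hops = 12.5.
→ y_water = 6.5 and y_hops = 1.
ale enters the basis when its profit ≥ yᵀa₃ = 6.5·4 + 1·4 = 30.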